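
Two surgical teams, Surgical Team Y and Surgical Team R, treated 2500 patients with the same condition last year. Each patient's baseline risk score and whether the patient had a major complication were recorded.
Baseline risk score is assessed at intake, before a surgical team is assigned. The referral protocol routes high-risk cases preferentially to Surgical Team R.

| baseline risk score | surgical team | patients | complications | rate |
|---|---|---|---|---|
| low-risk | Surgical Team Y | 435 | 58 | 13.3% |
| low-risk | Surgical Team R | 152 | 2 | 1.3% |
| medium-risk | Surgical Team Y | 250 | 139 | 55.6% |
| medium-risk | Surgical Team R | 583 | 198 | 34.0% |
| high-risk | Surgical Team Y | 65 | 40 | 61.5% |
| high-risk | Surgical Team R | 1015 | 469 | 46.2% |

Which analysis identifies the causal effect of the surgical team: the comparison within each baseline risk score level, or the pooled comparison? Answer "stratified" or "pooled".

stratified

Surgical Team R is lower inside every baseline risk score stratum but Surgical Team Y is lower in aggregate. Whether to stratify depends on how baseline risk score relates to the surgical team.
Since baseline risk score is a pre-existing factor (not a product of the surgical team) and it affects the outcome on its own, it is a confounder. The stratified rates, not the pooled rate, identify the causal effect.
Within each level — low-risk: 13.3% vs 1.3%; medium-risk: 55.6% vs 34.0%; high-risk: 61.5% vs 46.2% — Surgical Team R is lower every time.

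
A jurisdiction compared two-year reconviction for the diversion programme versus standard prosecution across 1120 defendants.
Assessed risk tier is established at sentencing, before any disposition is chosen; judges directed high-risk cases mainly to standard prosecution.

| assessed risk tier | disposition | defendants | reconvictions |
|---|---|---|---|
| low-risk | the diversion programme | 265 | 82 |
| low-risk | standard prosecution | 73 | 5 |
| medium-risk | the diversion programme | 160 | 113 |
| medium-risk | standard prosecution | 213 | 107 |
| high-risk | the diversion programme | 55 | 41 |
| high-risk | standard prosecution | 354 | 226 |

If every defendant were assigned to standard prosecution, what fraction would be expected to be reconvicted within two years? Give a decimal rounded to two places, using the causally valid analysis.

Assessed risk tier satisfies the back-door criterion: it is not a descendant of the disposition, and it blocks the spurious path from disposition to outcome. Adjusting for it (i.e., using the within-assessed risk tier rates) gives the causal effect.
Standardising standard prosecution to the population assessed risk tier mix: 0.302·5/73 + 0.333·107/213 + 0.365·226/354 = 0.421.

0.42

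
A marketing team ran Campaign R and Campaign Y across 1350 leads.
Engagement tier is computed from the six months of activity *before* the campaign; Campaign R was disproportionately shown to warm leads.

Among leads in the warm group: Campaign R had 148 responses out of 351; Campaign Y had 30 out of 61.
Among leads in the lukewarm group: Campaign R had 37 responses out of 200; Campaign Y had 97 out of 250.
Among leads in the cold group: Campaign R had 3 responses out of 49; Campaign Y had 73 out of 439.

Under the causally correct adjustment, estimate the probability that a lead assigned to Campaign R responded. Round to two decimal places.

0.21

The imbalance in engagement tier arose from how leads were allocated, not from anything the campaign did; and engagement tier independently affects the outcome. The pooled gap is confounded — condition on engagement tier.
Standardising Campaign R to the population engagement tier mix: 0.305·148/351 + 0.333·37/200 + 0.361·3/49 = 0.212.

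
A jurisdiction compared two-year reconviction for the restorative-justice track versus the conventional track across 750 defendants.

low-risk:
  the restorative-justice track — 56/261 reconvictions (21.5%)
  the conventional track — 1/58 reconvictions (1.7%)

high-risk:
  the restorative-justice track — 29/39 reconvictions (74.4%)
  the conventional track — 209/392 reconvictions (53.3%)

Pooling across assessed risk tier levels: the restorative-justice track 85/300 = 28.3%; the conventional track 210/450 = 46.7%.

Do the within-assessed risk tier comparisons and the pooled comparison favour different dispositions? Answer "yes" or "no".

Within each assessed risk tier level (low-risk 21.5% vs 1.7%; high-risk 74.4% vs 53.3%), the conventional track has the lower rate every time. Pooled: 28.3% vs 46.7% — the restorative-justice track has the lower rate overall. The two comparisons disagree.

yes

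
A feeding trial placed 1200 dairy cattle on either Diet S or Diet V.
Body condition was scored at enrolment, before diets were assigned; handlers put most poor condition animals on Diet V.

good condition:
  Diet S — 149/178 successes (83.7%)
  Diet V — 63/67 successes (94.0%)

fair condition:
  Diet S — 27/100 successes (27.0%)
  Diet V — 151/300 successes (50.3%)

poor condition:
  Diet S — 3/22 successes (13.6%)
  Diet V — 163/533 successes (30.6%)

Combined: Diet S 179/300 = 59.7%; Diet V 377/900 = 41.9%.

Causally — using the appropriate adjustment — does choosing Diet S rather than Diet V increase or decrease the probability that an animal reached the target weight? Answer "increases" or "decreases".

The imbalance in starting body condition arose from how dairy cattle were allocated, not from anything the diet did; and starting body condition independently affects the outcome. The pooled gap is confounded — condition on starting body condition.
Within each level — good condition: 83.7% vs 94.0%; fair condition: 27.0% vs 50.3%; poor condition: 13.6% vs 30.6% — Diet V is higher every time.

decreases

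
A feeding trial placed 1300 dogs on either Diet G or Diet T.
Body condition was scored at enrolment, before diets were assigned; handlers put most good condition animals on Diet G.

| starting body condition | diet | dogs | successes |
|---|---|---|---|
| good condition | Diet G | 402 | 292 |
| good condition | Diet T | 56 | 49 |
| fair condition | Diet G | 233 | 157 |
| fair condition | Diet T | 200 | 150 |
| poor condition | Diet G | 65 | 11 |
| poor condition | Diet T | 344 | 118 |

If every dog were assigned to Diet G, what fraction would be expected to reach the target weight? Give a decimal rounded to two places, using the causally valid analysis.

Starting body condition is set before the diet has any effect — it is not caused by the diet — and it independently drives the outcome. That makes it a confounder, so the causal comparison is within starting body condition levels.
Standardising Diet G to the population starting body condition mix: 0.352·292/402 + 0.333·157/233 + 0.315·11/65 = 0.534.

0.53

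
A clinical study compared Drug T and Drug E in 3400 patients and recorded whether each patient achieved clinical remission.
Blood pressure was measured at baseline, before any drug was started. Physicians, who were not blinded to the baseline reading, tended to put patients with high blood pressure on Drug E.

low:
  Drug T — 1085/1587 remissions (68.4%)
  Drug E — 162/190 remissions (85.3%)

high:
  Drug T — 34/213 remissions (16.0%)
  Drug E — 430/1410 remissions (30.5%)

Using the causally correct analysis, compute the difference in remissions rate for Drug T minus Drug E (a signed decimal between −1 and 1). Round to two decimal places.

The stratified and pooled comparisons disagree (Drug E wins within each blood pressure; Drug T wins overall), so the answer turns on the causal role of blood pressure.
Blood pressure is set before the drug has any effect — it is not caused by the drug — and it independently drives the outcome. That makes it a confounder, so the causal comparison is within blood pressure levels.
Adjusting over the population distribution of blood pressure: 0.523·(0.684−0.853) + 0.477·(0.160−0.305) = -0.158.

-0.16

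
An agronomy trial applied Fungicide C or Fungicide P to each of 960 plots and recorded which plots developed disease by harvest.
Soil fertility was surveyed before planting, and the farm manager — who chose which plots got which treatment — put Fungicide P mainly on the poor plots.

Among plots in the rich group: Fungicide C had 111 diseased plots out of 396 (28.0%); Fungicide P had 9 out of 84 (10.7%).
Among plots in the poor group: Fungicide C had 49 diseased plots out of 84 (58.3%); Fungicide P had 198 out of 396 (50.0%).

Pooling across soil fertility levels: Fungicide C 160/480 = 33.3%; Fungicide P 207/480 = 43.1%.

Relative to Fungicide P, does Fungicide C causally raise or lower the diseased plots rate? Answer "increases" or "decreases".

increases

Fungicide P is lower inside every soil fertility stratum but Fungicide C is lower in aggregate. Whether to stratify depends on how soil fertility relates to the fungicide.
Soil fertility differs across fungicides for reasons unrelated to any effect of the fungicide itself, and it separately predicts the outcome — a classic confounder. We must compare within soil fertility levels.
Within each level — rich: 28.0% vs 10.7%; poor: 58.3% vs 50.0% — Fungicide P is lower every time.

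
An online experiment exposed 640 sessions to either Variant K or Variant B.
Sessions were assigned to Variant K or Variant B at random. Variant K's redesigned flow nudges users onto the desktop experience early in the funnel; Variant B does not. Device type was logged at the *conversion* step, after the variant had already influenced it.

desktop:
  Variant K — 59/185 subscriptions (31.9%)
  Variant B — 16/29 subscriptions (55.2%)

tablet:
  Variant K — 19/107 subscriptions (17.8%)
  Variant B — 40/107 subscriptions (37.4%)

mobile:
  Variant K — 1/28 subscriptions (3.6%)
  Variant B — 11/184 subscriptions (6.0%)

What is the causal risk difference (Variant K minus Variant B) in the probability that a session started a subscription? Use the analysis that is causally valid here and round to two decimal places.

Stratifying would compare variants among sessions the variants themselves sorted into device type groups — a form of selection on an intermediate. The unconditioned pooled rates give the total causal effect.
The causal difference is the pooled difference: 0.247 − 0.209 = +0.037.

+0.04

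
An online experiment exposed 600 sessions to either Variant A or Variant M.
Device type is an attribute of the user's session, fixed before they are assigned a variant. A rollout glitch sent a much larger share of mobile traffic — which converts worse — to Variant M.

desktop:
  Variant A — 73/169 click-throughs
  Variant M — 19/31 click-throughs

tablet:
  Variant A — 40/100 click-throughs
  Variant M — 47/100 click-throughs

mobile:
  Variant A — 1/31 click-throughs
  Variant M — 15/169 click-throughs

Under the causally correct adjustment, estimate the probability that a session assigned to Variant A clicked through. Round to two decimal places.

Device type satisfies the back-door criterion: it is not a descendant of the variant, and it blocks the spurious path from variant to outcome. Adjusting for it (i.e., using the within-device type rates) gives the causal effect.
Standardising Variant A to the population device type mix: 0.333·73/169 + 0.333·40/100 + 0.333·1/31 = 0.288.

0.29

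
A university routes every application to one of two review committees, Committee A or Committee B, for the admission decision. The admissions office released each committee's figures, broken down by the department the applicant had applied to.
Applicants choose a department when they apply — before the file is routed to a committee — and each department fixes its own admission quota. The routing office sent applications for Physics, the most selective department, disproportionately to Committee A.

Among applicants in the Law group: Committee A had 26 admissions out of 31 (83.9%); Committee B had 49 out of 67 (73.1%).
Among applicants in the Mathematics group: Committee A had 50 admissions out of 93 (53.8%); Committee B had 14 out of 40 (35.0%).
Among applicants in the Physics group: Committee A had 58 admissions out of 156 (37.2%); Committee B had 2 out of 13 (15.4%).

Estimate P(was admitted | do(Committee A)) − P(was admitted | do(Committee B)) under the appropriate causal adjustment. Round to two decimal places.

+0.18

Within every department level Committee A has the higher rate, yet pooled Committee B does — Simpson's reversal.
Department differs across review committees for reasons unrelated to any effect of the review committee itself, and it separately predicts the outcome — a classic confounder. We must compare within department levels.
Adjusting over the population distribution of department: 0.245·(0.839−0.731) + 0.333·(0.538−0.350) + 0.422·(0.372−0.154) = +0.181.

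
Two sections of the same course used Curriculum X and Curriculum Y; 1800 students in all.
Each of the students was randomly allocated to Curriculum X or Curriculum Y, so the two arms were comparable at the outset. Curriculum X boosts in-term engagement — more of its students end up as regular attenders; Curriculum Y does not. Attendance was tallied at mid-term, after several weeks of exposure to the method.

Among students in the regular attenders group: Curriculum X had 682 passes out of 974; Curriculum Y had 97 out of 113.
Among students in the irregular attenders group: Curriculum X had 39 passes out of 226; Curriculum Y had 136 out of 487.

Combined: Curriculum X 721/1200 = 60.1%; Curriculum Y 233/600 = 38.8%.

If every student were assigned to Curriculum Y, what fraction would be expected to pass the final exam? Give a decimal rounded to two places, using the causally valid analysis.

The stratified and pooled comparisons disagree (Curriculum Y wins within each mid-term attendance; Curriculum X wins overall), so the answer turns on the causal role of mid-term attendance.
Mid-term attendance is recorded after the teaching method and is itself shifted by it — it sits on the causal path from teaching method to outcome. Conditioning on a mediator would strip out part of the effect we want; the pooled comparison gives the total causal effect.
So P(outcome | do(Curriculum Y)) is just the pooled rate for Curriculum Y: 233/600 = 0.388.

0.39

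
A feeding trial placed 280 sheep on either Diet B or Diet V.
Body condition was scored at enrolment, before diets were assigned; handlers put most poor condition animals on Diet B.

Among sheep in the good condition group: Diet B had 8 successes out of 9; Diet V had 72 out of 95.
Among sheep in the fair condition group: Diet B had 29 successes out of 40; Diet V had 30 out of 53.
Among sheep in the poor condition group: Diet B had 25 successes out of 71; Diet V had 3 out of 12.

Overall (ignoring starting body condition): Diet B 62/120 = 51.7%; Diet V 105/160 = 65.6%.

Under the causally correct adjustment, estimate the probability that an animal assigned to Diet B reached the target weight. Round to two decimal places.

Starting body condition is set before the diet has any effect — it is not caused by the diet — and it independently drives the outcome. That makes it a confounder, so the causal comparison is within starting body condition levels.
Standardising Diet B to the population starting body condition mix: 0.371·8/9 + 0.332·29/40 + 0.296·25/71 = 0.675.

0.68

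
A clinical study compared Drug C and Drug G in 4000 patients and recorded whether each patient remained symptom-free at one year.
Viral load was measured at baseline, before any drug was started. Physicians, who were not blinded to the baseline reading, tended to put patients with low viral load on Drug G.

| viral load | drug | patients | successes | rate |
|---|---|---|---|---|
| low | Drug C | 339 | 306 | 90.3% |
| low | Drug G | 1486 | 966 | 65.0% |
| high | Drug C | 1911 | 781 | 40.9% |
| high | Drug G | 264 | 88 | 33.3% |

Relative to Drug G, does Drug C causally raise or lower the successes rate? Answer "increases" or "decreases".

increases

Viral load differs across drugs for reasons unrelated to any effect of the drug itself, and it separately predicts the outcome — a classic confounder. We must compare within viral load levels.
Within each level — low: 90.3% vs 65.0%; high: 40.9% vs 33.3% — Drug C is higher every time.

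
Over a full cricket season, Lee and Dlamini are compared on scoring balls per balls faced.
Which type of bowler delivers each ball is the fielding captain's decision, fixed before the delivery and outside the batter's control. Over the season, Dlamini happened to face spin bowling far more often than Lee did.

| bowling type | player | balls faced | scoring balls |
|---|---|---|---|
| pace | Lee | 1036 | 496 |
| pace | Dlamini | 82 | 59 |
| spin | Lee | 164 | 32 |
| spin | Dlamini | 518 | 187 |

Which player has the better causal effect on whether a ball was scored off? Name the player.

Dlamini

The stratified and pooled comparisons disagree (Dlamini wins within each bowling type; Lee wins overall), so the answer turns on the causal role of bowling type.
Bowling type is set before the player has any effect — it is not caused by the player — and it independently drives the outcome. That makes it a confounder, so the causal comparison is within bowling type levels.
Within each level — pace: 47.9% vs 72.0%; spin: 19.5% vs 36.1% — Dlamini is higher every time.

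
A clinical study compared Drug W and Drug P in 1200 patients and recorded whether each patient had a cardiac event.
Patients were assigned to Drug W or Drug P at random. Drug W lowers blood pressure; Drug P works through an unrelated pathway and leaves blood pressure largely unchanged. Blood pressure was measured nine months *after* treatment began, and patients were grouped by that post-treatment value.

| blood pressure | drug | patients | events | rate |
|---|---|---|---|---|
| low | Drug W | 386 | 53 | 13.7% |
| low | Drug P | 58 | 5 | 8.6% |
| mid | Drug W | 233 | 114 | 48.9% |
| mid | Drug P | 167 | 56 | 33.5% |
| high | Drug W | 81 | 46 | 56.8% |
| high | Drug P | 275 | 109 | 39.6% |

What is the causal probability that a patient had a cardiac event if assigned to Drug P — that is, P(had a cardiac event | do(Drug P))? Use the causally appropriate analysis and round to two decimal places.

0.34

Blood pressure lies on the pathway drug → blood pressure → outcome, so adjusting for it blocks the indirect effect. For the total causal effect of drug, use the unadjusted pooled rates.
So P(outcome | do(Drug P)) is just the pooled rate for Drug P: 170/500 = 0.340.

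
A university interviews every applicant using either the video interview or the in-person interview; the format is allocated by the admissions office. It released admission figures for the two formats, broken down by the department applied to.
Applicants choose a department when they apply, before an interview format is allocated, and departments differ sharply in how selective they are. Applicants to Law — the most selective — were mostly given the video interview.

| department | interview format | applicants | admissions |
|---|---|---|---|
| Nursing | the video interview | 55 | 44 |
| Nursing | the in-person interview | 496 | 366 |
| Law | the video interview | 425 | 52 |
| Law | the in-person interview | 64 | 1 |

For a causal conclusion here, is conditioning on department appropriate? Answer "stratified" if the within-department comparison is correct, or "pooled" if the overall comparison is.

stratified

Department is set before the interview format has any effect — it is not caused by the interview format — and it independently drives the outcome. That makes it a confounder, so the causal comparison is within department levels.
Within each level — Nursing: 80.0% vs 73.8%; Law: 12.2% vs 1.6% — the video interview is higher every time.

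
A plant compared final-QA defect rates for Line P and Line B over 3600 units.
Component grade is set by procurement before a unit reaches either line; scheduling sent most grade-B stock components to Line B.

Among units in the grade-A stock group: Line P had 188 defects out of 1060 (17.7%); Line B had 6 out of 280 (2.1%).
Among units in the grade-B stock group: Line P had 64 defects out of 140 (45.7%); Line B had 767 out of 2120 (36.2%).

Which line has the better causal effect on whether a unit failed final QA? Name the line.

Within every component grade level Line B has the lower rate, yet pooled Line P does — Simpson's reversal.
Nothing the line does changes component grade; the imbalance is an allocation artefact. With component grade also predicting the outcome, the pooled figure is confounded, and the within-stratum comparison is the causal one.
Within each level — grade-A stock: 17.7% vs 2.1%; grade-B stock: 45.7% vs 36.2% — Line B is lower every time.

Line B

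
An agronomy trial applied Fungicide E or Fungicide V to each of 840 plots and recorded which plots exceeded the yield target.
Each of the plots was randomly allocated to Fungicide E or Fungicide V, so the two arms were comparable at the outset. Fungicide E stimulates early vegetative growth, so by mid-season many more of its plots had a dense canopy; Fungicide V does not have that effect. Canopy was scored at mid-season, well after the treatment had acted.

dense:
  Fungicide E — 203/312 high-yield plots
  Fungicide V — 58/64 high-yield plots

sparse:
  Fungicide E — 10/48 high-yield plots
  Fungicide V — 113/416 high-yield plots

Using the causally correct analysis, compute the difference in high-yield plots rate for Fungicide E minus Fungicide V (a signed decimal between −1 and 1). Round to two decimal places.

+0.24

Mid-season canopy lies on the pathway fungicide → mid-season canopy → outcome, so adjusting for it blocks the indirect effect. For the total causal effect of fungicide, use the unadjusted pooled rates.
The causal difference is the pooled difference: 0.592 − 0.356 = +0.235.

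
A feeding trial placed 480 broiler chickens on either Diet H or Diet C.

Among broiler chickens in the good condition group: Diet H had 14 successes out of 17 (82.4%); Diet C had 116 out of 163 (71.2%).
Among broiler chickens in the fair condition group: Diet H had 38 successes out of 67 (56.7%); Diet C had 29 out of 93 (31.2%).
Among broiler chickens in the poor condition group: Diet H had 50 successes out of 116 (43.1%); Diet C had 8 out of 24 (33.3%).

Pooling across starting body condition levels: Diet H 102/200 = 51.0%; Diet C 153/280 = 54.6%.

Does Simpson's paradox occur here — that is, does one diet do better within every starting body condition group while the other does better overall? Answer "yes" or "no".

yes

Within each starting body condition level (good condition 82.4% vs 71.2%; fair condition 56.7% vs 31.2%; poor condition 43.1% vs 33.3%), Diet H has the higher rate every time. Pooled: 51.0% vs 54.6% — Diet C has the higher rate overall. The two comparisons disagree.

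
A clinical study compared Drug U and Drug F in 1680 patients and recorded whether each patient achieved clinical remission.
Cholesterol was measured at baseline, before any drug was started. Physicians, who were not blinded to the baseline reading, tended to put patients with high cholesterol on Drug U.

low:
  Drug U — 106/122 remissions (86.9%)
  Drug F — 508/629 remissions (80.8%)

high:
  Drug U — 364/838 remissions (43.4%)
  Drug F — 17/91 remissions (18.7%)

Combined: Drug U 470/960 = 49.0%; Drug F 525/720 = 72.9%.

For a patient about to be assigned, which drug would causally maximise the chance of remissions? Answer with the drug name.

Cholesterol differs across drugs for reasons unrelated to any effect of the drug itself, and it separately predicts the outcome — a classic confounder. We must compare within cholesterol levels.
Within each level — low: 86.9% vs 80.8%; high: 43.4% vs 18.7% — Drug U is higher every time.

Drug U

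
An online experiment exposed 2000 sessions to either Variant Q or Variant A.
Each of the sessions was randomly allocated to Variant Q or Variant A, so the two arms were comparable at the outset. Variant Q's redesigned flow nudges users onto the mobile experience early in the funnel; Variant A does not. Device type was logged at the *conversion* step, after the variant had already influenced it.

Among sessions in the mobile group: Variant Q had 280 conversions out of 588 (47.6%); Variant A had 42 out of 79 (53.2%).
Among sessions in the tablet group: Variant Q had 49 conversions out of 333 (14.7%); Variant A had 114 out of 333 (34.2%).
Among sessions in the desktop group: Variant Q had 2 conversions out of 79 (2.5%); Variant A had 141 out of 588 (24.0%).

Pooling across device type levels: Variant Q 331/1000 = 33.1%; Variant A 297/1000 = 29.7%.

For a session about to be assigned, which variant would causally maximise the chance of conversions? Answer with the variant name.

Variant Q

Variant A is higher inside every device type stratum but Variant Q is higher in aggregate. Whether to stratify depends on how device type relates to the variant.
Device type is recorded after the variant and is itself shifted by it — it sits on the causal path from variant to outcome. Conditioning on a mediator would strip out part of the effect we want; the pooled comparison gives the total causal effect.
Pooled: Variant Q 33.1% vs Variant A 29.7%; Variant Q is higher overall.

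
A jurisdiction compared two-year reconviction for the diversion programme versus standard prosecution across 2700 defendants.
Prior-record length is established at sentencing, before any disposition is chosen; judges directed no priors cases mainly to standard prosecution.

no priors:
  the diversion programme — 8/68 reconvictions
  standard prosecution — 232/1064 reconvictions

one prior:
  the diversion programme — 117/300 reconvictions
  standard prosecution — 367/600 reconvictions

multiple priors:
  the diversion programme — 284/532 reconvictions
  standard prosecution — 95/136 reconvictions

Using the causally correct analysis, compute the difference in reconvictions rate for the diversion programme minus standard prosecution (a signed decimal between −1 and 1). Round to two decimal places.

-0.16

The prior-record length-specific comparison favours the diversion programme throughout, but the pooled figures favour standard prosecution. The question is whether to condition on prior-record length.
Since prior-record length is a pre-existing factor (not a product of the disposition) and it affects the outcome on its own, it is a confounder. The stratified rates, not the pooled rate, identify the causal effect.
Adjusting over the population distribution of prior-record length: 0.419·(0.118−0.218) + 0.333·(0.390−0.612) + 0.247·(0.534−0.699) = -0.157.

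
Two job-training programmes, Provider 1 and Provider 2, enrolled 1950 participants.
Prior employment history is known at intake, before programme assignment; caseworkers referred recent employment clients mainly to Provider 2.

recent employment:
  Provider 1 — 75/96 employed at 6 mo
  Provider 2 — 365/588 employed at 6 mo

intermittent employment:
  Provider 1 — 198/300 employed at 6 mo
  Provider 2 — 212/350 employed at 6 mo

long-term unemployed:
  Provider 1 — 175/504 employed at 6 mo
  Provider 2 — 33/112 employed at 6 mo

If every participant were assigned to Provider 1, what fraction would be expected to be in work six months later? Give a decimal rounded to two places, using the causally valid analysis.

The prior employment history-specific comparison favours Provider 1 throughout, but the pooled figures favour Provider 2. The question is whether to condition on prior employment history.
Nothing the programme does changes prior employment history; the imbalance is an allocation artefact. With prior employment history also predicting the outcome, the pooled figure is confounded, and the within-stratum comparison is the causal one.
Standardising Provider 1 to the population prior employment history mix: 0.351·75/96 + 0.333·198/300 + 0.316·175/504 = 0.604.

0.60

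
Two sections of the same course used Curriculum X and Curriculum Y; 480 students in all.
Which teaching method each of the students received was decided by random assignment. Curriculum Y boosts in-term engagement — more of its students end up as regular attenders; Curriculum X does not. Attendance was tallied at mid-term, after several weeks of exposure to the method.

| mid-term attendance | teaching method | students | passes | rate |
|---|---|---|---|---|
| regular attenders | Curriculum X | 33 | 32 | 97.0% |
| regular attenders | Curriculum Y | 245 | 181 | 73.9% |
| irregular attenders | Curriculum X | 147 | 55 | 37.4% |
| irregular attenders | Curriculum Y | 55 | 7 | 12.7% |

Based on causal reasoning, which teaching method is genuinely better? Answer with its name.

Curriculum X is higher inside every mid-term attendance stratum but Curriculum Y is higher in aggregate. Whether to stratify depends on how mid-term attendance relates to the teaching method.
The distribution of mid-term attendance is itself part of what the teaching method does — it is an intermediate outcome. Holding it fixed would remove that part of the effect; the total effect is the pooled difference.
Pooled: Curriculum X 48.3% vs Curriculum Y 62.7%; Curriculum Y is higher overall.

Curriculum Y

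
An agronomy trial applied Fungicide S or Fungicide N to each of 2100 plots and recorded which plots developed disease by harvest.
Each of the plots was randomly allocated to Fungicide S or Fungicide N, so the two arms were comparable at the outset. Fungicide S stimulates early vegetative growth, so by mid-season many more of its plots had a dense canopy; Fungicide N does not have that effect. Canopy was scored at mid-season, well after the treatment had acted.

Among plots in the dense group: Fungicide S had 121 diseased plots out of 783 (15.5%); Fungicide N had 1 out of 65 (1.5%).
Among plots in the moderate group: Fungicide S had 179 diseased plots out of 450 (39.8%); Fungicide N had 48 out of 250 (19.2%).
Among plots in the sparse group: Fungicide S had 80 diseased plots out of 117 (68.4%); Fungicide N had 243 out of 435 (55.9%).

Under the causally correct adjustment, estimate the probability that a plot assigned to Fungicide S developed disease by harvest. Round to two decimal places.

0.28

Within every mid-season canopy level Fungicide N has the lower rate, yet pooled Fungicide S does — Simpson's reversal.
Mid-season canopy is downstream of the fungicide. One should not condition on a consequence of treatment, so the overall rates are the right comparison.
So P(outcome | do(Fungicide S)) is just the pooled rate for Fungicide S: 380/1350 = 0.281.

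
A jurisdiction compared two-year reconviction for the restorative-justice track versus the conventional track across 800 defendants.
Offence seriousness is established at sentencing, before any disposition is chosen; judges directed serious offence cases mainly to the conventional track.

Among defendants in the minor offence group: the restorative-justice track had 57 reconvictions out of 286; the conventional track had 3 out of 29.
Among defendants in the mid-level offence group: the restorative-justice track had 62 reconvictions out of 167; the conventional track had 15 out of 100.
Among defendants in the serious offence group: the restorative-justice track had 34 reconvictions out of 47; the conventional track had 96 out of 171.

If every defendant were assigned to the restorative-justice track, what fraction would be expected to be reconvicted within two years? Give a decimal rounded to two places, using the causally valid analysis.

Offence seriousness differs across dispositions for reasons unrelated to any effect of the disposition itself, and it separately predicts the outcome — a classic confounder. We must compare within offence seriousness levels.
Standardising the restorative-justice track to the population offence seriousness mix: 0.394·57/286 + 0.334·62/167 + 0.273·34/47 = 0.400.

0.40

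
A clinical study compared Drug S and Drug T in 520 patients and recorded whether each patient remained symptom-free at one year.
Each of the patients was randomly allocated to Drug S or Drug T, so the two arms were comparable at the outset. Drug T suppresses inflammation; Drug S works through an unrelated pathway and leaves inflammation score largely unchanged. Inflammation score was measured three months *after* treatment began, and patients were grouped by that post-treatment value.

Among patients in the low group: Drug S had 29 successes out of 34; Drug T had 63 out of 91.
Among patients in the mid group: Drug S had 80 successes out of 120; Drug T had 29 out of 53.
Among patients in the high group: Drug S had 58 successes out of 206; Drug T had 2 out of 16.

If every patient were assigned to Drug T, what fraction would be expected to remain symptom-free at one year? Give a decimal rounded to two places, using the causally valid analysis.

Drug S is higher inside every inflammation score stratum but Drug T is higher in aggregate. Whether to stratify depends on how inflammation score relates to the drug.
The distribution of inflammation score is itself part of what the drug does — it is an intermediate outcome. Holding it fixed would remove that part of the effect; the total effect is the pooled difference.
So P(outcome | do(Drug T)) is just the pooled rate for Drug T: 94/160 = 0.588.

0.59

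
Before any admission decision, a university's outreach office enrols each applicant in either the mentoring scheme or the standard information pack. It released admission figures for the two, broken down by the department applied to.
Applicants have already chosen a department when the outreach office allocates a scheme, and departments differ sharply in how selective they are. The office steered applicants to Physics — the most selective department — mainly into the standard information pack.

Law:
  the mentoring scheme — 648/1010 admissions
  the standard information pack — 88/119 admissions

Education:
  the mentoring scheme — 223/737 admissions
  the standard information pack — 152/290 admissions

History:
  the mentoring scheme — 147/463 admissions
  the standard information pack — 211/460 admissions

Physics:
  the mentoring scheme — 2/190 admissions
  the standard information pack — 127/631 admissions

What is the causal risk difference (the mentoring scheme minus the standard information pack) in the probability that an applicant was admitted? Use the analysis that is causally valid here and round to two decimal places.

the standard information pack is higher inside every department stratum but the mentoring scheme is higher in aggregate. Whether to stratify depends on how department relates to the outreach scheme.
Here department is a common cause — it drives both which outreach scheme a case falls under and the outcome. The crude comparison mixes populations; the stratum-specific rates are the causally relevant ones.
Adjusting over the population distribution of department: 0.289·(0.642−0.739) + 0.263·(0.303−0.524) + 0.237·(0.317−0.459) + 0.211·(0.011−0.201) = -0.160.

-0.16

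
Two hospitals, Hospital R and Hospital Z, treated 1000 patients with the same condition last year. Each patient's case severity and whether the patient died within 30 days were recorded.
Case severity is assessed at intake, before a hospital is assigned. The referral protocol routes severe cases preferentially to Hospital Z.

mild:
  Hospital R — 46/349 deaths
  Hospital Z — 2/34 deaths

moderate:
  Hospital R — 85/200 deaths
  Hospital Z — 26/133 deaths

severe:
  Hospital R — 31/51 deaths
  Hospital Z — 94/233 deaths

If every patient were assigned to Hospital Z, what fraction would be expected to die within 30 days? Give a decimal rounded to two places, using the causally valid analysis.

Nothing the hospital does changes case severity; the imbalance is an allocation artefact. With case severity also predicting the outcome, the pooled figure is confounded, and the within-stratum comparison is the causal one.
Standardising Hospital Z to the population case severity mix: 0.383·2/34 + 0.333·26/133 + 0.284·94/233 = 0.202.

0.20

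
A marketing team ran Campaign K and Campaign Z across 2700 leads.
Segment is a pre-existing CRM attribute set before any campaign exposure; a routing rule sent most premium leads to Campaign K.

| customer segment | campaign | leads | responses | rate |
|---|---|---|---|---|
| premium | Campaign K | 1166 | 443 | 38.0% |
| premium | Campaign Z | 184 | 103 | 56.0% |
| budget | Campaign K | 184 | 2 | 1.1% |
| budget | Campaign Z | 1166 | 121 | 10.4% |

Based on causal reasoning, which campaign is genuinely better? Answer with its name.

Campaign Z

Customer segment satisfies the back-door criterion: it is not a descendant of the campaign, and it blocks the spurious path from campaign to outcome. Adjusting for it (i.e., using the within-customer segment rates) gives the causal effect.
Within each level — premium: 38.0% vs 56.0%; budget: 1.1% vs 10.4% — Campaign Z is higher every time.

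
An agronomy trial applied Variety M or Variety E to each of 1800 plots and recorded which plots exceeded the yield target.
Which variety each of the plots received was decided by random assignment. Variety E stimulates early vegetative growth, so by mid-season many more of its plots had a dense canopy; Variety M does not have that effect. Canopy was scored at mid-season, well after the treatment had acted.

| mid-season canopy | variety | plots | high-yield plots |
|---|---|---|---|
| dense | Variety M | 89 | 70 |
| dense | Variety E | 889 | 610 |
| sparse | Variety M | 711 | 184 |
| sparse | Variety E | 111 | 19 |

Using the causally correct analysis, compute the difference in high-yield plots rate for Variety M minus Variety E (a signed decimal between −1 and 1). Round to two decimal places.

Mid-season canopy is downstream of the variety. One should not condition on a consequence of treatment, so the overall rates are the right comparison.
The causal difference is the pooled difference: 0.318 − 0.629 = -0.311.

-0.31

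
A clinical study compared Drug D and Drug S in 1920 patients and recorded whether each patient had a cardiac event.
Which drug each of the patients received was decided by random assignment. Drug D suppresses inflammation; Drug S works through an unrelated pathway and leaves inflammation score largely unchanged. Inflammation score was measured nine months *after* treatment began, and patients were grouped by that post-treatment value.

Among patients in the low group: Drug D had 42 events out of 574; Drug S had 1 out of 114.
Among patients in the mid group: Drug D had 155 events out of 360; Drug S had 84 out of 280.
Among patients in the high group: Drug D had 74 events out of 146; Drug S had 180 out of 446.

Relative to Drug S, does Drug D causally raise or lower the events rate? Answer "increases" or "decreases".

The stratified and pooled comparisons disagree (Drug S wins within each inflammation score; Drug D wins overall), so the answer turns on the causal role of inflammation score.
Because the drug influences inflammation score, inflammation score is a post-treatment mediator, not a confounder. Stratifying on it would bias the estimate; the causal effect is the crude pooled difference.
Pooled: Drug D 25.1% vs Drug S 31.5%; Drug D is lower overall.

decreases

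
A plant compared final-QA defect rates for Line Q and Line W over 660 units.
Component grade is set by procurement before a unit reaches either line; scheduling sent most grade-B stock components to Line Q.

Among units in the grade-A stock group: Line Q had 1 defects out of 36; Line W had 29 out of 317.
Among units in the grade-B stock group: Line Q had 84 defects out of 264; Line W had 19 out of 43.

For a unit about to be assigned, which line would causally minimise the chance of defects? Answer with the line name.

Component grade is set before the line has any effect — it is not caused by the line — and it independently drives the outcome. That makes it a confounder, so the causal comparison is within component grade levels.
Within each level — grade-A stock: 2.8% vs 9.1%; grade-B stock: 31.8% vs 44.2% — Line Q is lower every time.

Line Q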